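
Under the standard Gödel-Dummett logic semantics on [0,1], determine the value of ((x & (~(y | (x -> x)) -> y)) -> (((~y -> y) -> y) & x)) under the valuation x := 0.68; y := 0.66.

(x -> x): 0.68 ≤ 0.68, so result = 1
(y | (x -> x)) = max(0.66, 1) = 1
~(y | (x -> x)): Gödel ¬ of 1 = 0 (operand ≠ 0)
(~(y | (x -> x)) -> y): 0 ≤ 0.66, so result = 1
(x & (~(y | (x -> x)) -> y)) = min(0.68, 1) = 0.68
~y: Gödel ¬ of 0.66 = 0 (operand ≠ 0)
(~y -> y): 0 ≤ 0.66, so result = 1
((~y -> y) -> y): 1 > 0.66, so result = 0.66
(((~y -> y) -> y) & x) = min(0.66, 0.68) = 0.66
((x & (~(y | (x -> x)) -> y)) -> (((~y -> y) -> y) & x)): 0.68 > 0.66, so result = 0.66

0.66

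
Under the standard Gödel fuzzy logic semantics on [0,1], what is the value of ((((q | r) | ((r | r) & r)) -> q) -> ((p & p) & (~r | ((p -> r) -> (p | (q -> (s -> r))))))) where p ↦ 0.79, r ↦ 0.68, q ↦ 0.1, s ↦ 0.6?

(q | r) = max(0.1, 0.68) = 0.68
(r | r) = max(0.68, 0.68) = 0.68
((r | r) & r) = min(0.68, 0.68) = 0.68
((q | r) | ((r | r) & r)) = max(0.68, 0.68) = 0.68
(((q | r) | ((r | r) & r)) -> q): 0.68 > 0.1, so result = 0.1
(p & p) = min(0.79, 0.79) = 0.79
~r: Gödel ¬ of 0.68 = 0 (operand ≠ 0)
(p -> r): 0.79 > 0.68, so result = 0.68
(s -> r): 0.6 ≤ 0.68, so result = 1
(q -> (s -> r)): 0.1 ≤ 1, so result = 1
(p | (q -> (s -> r))) = max(0.79, 1) = 1
((p -> r) -> (p | (q -> (s -> r)))): 0.68 ≤ 1, so result = 1
(~r | ((p -> r) -> (p | (q -> (s -> r))))) = max(0, 1) = 1
((p & p) & (~r | ((p -> r) -> (p | (q -> (s -> r)))))) = min(0.79, 1) = 0.79
((((q | r) | ((r | r) & r)) -> q) -> ((p & p) & (~r | ((p -> r) -> (p | (q -> (s -> r))))))): 0.1 ≤ 0.79, so result = 1

1.00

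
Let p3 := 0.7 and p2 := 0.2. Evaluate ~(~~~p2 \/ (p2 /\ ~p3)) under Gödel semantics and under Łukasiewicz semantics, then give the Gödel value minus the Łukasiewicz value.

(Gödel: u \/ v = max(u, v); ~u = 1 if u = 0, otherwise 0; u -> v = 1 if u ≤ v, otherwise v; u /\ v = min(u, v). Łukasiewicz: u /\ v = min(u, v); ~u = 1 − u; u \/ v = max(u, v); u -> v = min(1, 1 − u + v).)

0.80

Gödel evaluation:
  ~p2: Gödel ¬ of 0.2 = 0 (operand ≠ 0)
  ~~p2: Gödel ¬ of 0 = 1 (operand is 0)
  ~~~p2: Gödel ¬ of 1 = 0 (operand ≠ 0)
  ~p3: Gödel ¬ of 0.7 = 0 (operand ≠ 0)
  (p2 /\ ~p3) = min(0.2, 0) = 0
  (~~~p2 \/ (p2 /\ ~p3)) = max(0, 0) = 0
  ~(~~~p2 \/ (p2 /\ ~p3)): Gödel ¬ of 0 = 1 (operand is 0)
  Gödel value = 1
Łukasiewicz evaluation:
  ~p2: Łukasiewicz ¬ gives 1 − 0.2 = 0.8
  ~~p2: Łukasiewicz ¬ gives 1 − 0.8 = 0.2
  ~~~p2: Łukasiewicz ¬ gives 1 − 0.2 = 0.8
  ~p3: Łukasiewicz ¬ gives 1 − 0.7 = 0.3
  (p2 /\ ~p3) = min(0.2, 0.3) = 0.2
  (~~~p2 \/ (p2 /\ ~p3)) = max(0.8, 0.2) = 0.8
  ~(~~~p2 \/ (p2 /\ ~p3)): Łukasiewicz ¬ gives 1 − 0.8 = 0.2
  Łukasiewicz value = 0.2
Difference: 1 − 0.2 = 0.80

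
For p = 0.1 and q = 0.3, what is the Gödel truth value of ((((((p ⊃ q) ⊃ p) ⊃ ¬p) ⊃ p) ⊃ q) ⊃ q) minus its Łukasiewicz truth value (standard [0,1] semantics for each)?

Gödel evaluation:
  (p ⊃ q): 0.1 ≤ 0.3, so result = 1
  ((p ⊃ q) ⊃ p): 1 > 0.1, so result = 0.1
  ¬p: Gödel ¬ of 0.1 = 0 (operand ≠ 0)
  (((p ⊃ q) ⊃ p) ⊃ ¬p): 0.1 > 0, so result = 0
  ((((p ⊃ q) ⊃ p) ⊃ ¬p) ⊃ p): 0 ≤ 0.1, so result = 1
  (((((p ⊃ q) ⊃ p) ⊃ ¬p) ⊃ p) ⊃ q): 1 > 0.3, so result = 0.3
  ((((((p ⊃ q) ⊃ p) ⊃ ¬p) ⊃ p) ⊃ q) ⊃ q): 0.3 ≤ 0.3, so result = 1
  Gödel value = 1
Łukasiewicz evaluation:
  (p ⊃ q): min(1, 1 − 0.1 + 0.3) = 1
  ((p ⊃ q) ⊃ p): min(1, 1 − 1 + 0.1) = 0.1
  ¬p: Łukasiewicz ¬ gives 1 − 0.1 = 0.9
  (((p ⊃ q) ⊃ p) ⊃ ¬p): min(1, 1 − 0.1 + 0.9) = 1
  ((((p ⊃ q) ⊃ p) ⊃ ¬p) ⊃ p): min(1, 1 − 1 + 0.1) = 0.1
  (((((p ⊃ q) ⊃ p) ⊃ ¬p) ⊃ p) ⊃ q): min(1, 1 − 0.1 + 0.3) = 1
  ((((((p ⊃ q) ⊃ p) ⊃ ¬p) ⊃ p) ⊃ q) ⊃ q): min(1, 1 − 1 + 0.3) = 0.3
  Łukasiewicz value = 0.3
Difference: 1 − 0.3 = 0.70

0.70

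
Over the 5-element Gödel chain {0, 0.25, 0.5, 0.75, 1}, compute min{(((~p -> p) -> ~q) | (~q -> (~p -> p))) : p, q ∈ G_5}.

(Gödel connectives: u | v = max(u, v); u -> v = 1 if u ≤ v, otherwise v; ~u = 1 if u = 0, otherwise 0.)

1.00

Every assignment gives 1. For instance at p = 0, q = 0:
  ~p: Gödel ¬ of 0 = 1 (operand is 0)
  (~p -> p): 1 > 0, so result = 0
  ~q: Gödel ¬ of 0 = 1 (operand is 0)
  ((~p -> p) -> ~q): 0 ≤ 1, so result = 1
  ~q: Gödel ¬ of 0 = 1 (operand is 0)
  ~p: Gödel ¬ of 0 = 1 (operand is 0)
  (~p -> p): 1 > 0, so result = 0
  (~q -> (~p -> p)): 1 > 0, so result = 0
  (((~p -> p) -> ~q) | (~q -> (~p -> p))) = max(1, 0) = 1
All 25 assignments give value 1 — the formula is a G_5-tautology.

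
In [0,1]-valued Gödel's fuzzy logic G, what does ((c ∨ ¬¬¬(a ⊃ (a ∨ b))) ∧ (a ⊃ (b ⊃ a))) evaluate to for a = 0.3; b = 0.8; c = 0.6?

0.60

(a ∨ b) = max(0.3, 0.8) = 0.8
(a ⊃ (a ∨ b)): 0.3 ≤ 0.8, so result = 1
¬(a ⊃ (a ∨ b)): Gödel ¬ of 1 = 0 (operand ≠ 0)
¬¬(a ⊃ (a ∨ b)): Gödel ¬ of 0 = 1 (operand is 0)
¬¬¬(a ⊃ (a ∨ b)): Gödel ¬ of 1 = 0 (operand ≠ 0)
(c ∨ ¬¬¬(a ⊃ (a ∨ b))) = max(0.6, 0) = 0.6
(b ⊃ a): 0.8 > 0.3, so result = 0.3
(a ⊃ (b ⊃ a)): 0.3 ≤ 0.3, so result = 1
((c ∨ ¬¬¬(a ⊃ (a ∨ b))) ∧ (a ⊃ (b ⊃ a))) = min(0.6, 1) = 0.6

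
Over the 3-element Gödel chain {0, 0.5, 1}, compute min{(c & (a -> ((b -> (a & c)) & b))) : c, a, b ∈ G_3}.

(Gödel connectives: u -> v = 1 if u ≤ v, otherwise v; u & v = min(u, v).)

0.00

The minimum is attained at c = 0, a = 0, b = 0:
  (a & c) = min(0, 0) = 0
  (b -> (a & c)): 0 ≤ 0, so result = 1
  ((b -> (a & c)) & b) = min(1, 0) = 0
  (a -> ((b -> (a & c)) & b)): 0 ≤ 0, so result = 1
  (c & (a -> ((b -> (a & c)) & b))) = min(0, 1) = 0
Checking all 27 assignments confirms none give a value below 0.00.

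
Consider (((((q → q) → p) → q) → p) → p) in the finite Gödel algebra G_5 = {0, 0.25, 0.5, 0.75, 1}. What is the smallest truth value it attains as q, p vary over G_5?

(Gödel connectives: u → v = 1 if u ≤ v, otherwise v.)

The minimum is attained at q = 0, p = 0.25:
  (q → q): 0 ≤ 0, so result = 1
  ((q → q) → p): 1 > 0.25, so result = 0.25
  (((q → q) → p) → q): 0.25 > 0, so result = 0
  ((((q → q) → p) → q) → p): 0 ≤ 0.25, so result = 1
  (((((q → q) → p) → q) → p) → p): 1 > 0.25, so result = 0.25
Checking all 25 assignments confirms none give a value below 0.25.

0.25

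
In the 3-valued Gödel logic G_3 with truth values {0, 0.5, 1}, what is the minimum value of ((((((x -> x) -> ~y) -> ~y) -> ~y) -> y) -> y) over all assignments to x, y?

The minimum is attained at x = 0, y = 0.5:
  (x -> x): 0 ≤ 0, so result = 1
  ~y: Gödel ¬ of 0.5 = 0 (operand ≠ 0)
  ((x -> x) -> ~y): 1 > 0, so result = 0
  ~y: Gödel ¬ of 0.5 = 0 (operand ≠ 0)
  (((x -> x) -> ~y) -> ~y): 0 ≤ 0, so result = 1
  ~y: Gödel ¬ of 0.5 = 0 (operand ≠ 0)
  ((((x -> x) -> ~y) -> ~y) -> ~y): 1 > 0, so result = 0
  (((((x -> x) -> ~y) -> ~y) -> ~y) -> y): 0 ≤ 0.5, so result = 1
  ((((((x -> x) -> ~y) -> ~y) -> ~y) -> y) -> y): 1 > 0.5, so result = 0.5
Checking all 9 assignments confirms none give a value below 0.50.

0.50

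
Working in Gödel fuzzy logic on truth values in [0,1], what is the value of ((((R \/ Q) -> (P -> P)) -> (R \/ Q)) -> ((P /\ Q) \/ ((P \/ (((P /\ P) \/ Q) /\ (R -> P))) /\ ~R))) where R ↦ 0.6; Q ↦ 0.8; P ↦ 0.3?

(R \/ Q) = max(0.6, 0.8) = 0.8
(P -> P): 0.3 ≤ 0.3, so result = 1
((R \/ Q) -> (P -> P)): 0.8 ≤ 1, so result = 1
(R \/ Q) = max(0.6, 0.8) = 0.8
(((R \/ Q) -> (P -> P)) -> (R \/ Q)): 1 > 0.8, so result = 0.8
(P /\ Q) = min(0.3, 0.8) = 0.3
(P /\ P) = min(0.3, 0.3) = 0.3
((P /\ P) \/ Q) = max(0.3, 0.8) = 0.8
(R -> P): 0.6 > 0.3, so result = 0.3
(((P /\ P) \/ Q) /\ (R -> P)) = min(0.8, 0.3) = 0.3
(P \/ (((P /\ P) \/ Q) /\ (R -> P))) = max(0.3, 0.3) = 0.3
~R: Gödel ¬ of 0.6 = 0 (operand ≠ 0)
((P \/ (((P /\ P) \/ Q) /\ (R -> P))) /\ ~R) = min(0.3, 0) = 0
((P /\ Q) \/ ((P \/ (((P /\ P) \/ Q) /\ (R -> P))) /\ ~R)) = max(0.3, 0) = 0.3
((((R \/ Q) -> (P -> P)) -> (R \/ Q)) -> ((P /\ Q) \/ ((P \/ (((P /\ P) \/ Q) /\ (R -> P))) /\ ~R))): 0.8 > 0.3, so result = 0.3

0.30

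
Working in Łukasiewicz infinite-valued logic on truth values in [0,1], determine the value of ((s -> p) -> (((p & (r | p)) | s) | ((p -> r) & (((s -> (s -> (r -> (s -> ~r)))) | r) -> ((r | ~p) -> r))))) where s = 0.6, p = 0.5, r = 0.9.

(s -> p): min(1, 1 − 0.6 + 0.5) = 0.9
(r | p) = max(0.9, 0.5) = 0.9
(p & (r | p)) = min(0.5, 0.9) = 0.5
((p & (r | p)) | s) = max(0.5, 0.6) = 0.6
(p -> r): min(1, 1 − 0.5 + 0.9) = 1
~r: Łukasiewicz ¬ gives 1 − 0.9 = 0.1
(s -> ~r): min(1, 1 − 0.6 + 0.1) = 0.5
(r -> (s -> ~r)): min(1, 1 − 0.9 + 0.5) = 0.6
(s -> (r -> (s -> ~r))): min(1, 1 − 0.6 + 0.6) = 1
(s -> (s -> (r -> (s -> ~r)))): min(1, 1 − 0.6 + 1) = 1
((s -> (s -> (r -> (s -> ~r)))) | r) = max(1, 0.9) = 1
~p: Łukasiewicz ¬ gives 1 − 0.5 = 0.5
(r | ~p) = max(0.9, 0.5) = 0.9
((r | ~p) -> r): min(1, 1 − 0.9 + 0.9) = 1
(((s -> (s -> (r -> (s -> ~r)))) | r) -> ((r | ~p) -> r)): min(1, 1 − 1 + 1) = 1
((p -> r) & (((s -> (s -> (r -> (s -> ~r)))) | r) -> ((r | ~p) -> r))) = min(1, 1) = 1
(((p & (r | p)) | s) | ((p -> r) & (((s -> (s -> (r -> (s -> ~r)))) | r) -> ((r | ~p) -> r)))) = max(0.6, 1) = 1
((s -> p) -> (((p & (r | p)) | s) | ((p -> r) & (((s -> (s -> (r -> (s -> ~r)))) | r) -> ((r | ~p) -> r))))): min(1, 1 − 0.9 + 1) = 1

1.00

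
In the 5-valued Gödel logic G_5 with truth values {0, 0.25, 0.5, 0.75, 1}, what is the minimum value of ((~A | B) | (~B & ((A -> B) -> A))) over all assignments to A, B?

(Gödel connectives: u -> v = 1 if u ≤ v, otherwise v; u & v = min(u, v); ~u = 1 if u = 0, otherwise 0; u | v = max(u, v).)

0.25

The minimum is attained at A = 0.25, B = 0.25:
  ~A: Gödel ¬ of 0.25 = 0 (operand ≠ 0)
  (~A | B) = max(0, 0.25) = 0.25
  ~B: Gödel ¬ of 0.25 = 0 (operand ≠ 0)
  (A -> B): 0.25 ≤ 0.25, so result = 1
  ((A -> B) -> A): 1 > 0.25, so result = 0.25
  (~B & ((A -> B) -> A)) = min(0, 0.25) = 0
  ((~A | B) | (~B & ((A -> B) -> A))) = max(0.25, 0) = 0.25
Checking all 25 assignments confirms none give a value below 0.25.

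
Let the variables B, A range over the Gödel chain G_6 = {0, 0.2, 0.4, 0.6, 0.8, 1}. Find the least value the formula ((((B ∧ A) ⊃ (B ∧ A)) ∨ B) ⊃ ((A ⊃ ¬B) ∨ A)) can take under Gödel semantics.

The minimum is attained at B = 0.2, A = 0.2:
  (B ∧ A) = min(0.2, 0.2) = 0.2
  (B ∧ A) = min(0.2, 0.2) = 0.2
  ((B ∧ A) ⊃ (B ∧ A)): 0.2 ≤ 0.2, so result = 1
  (((B ∧ A) ⊃ (B ∧ A)) ∨ B) = max(1, 0.2) = 1
  ¬B: Gödel ¬ of 0.2 = 0 (operand ≠ 0)
  (A ⊃ ¬B): 0.2 > 0, so result = 0
  ((A ⊃ ¬B) ∨ A) = max(0, 0.2) = 0.2
  ((((B ∧ A) ⊃ (B ∧ A)) ∨ B) ⊃ ((A ⊃ ¬B) ∨ A)): 1 > 0.2, so result = 0.2
Checking all 36 assignments confirms none give a value below 0.20.

0.20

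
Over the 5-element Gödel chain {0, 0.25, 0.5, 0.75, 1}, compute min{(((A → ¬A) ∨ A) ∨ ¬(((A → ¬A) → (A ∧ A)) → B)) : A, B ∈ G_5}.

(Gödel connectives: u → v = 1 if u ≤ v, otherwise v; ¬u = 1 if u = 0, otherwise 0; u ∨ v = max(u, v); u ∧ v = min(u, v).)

0.25

The minimum is attained at A = 0.25, B = 0.25:
  ¬A: Gödel ¬ of 0.25 = 0 (operand ≠ 0)
  (A → ¬A): 0.25 > 0, so result = 0
  ((A → ¬A) ∨ A) = max(0, 0.25) = 0.25
  ¬A: Gödel ¬ of 0.25 = 0 (operand ≠ 0)
  (A → ¬A): 0.25 > 0, so result = 0
  (A ∧ A) = min(0.25, 0.25) = 0.25
  ((A → ¬A) → (A ∧ A)): 0 ≤ 0.25, so result = 1
  (((A → ¬A) → (A ∧ A)) → B): 1 > 0.25, so result = 0.25
  ¬(((A → ¬A) → (A ∧ A)) → B): Gödel ¬ of 0.25 = 0 (operand ≠ 0)
  (((A → ¬A) ∨ A) ∨ ¬(((A → ¬A) → (A ∧ A)) → B)) = max(0.25, 0) = 0.25
Checking all 25 assignments confirms none give a value below 0.25.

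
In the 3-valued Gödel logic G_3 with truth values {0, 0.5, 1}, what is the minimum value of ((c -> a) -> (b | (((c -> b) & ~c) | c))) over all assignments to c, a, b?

0.50

The minimum is attained at c = 0.5, a = 0.5, b = 0:
  (c -> a): 0.5 ≤ 0.5, so result = 1
  (c -> b): 0.5 > 0, so result = 0
  ~c: Gödel ¬ of 0.5 = 0 (operand ≠ 0)
  ((c -> b) & ~c) = min(0, 0) = 0
  (((c -> b) & ~c) | c) = max(0, 0.5) = 0.5
  (b | (((c -> b) & ~c) | c)) = max(0, 0.5) = 0.5
  ((c -> a) -> (b | (((c -> b) & ~c) | c))): 1 > 0.5, so result = 0.5
Checking all 27 assignments confirms none give a value below 0.50.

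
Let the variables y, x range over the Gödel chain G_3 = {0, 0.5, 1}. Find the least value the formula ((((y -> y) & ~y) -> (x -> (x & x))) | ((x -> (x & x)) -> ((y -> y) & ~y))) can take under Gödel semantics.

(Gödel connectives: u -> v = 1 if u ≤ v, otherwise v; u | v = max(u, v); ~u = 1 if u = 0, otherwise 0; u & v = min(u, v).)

1.00

Every assignment gives 1. For instance at y = 0, x = 0:
  (y -> y): 0 ≤ 0, so result = 1
  ~y: Gödel ¬ of 0 = 1 (operand is 0)
  ((y -> y) & ~y) = min(1, 1) = 1
  (x & x) = min(0, 0) = 0
  (x -> (x & x)): 0 ≤ 0, so result = 1
  (((y -> y) & ~y) -> (x -> (x & x))): 1 ≤ 1, so result = 1
  (x & x) = min(0, 0) = 0
  (x -> (x & x)): 0 ≤ 0, so result = 1
  (y -> y): 0 ≤ 0, so result = 1
  ~y: Gödel ¬ of 0 = 1 (operand is 0)
  ((y -> y) & ~y) = min(1, 1) = 1
  ((x -> (x & x)) -> ((y -> y) & ~y)): 1 ≤ 1, so result = 1
  ((((y -> y) & ~y) -> (x -> (x & x))) | ((x -> (x & x)) -> ((y -> y) & ~y))) = max(1, 1) = 1
All 9 assignments give value 1 — the formula is a G_3-tautology.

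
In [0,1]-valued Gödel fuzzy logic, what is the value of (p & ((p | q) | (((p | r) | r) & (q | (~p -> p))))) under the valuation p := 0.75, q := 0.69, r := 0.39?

0.75

(p | q) = max(0.75, 0.69) = 0.75
(p | r) = max(0.75, 0.39) = 0.75
((p | r) | r) = max(0.75, 0.39) = 0.75
~p: Gödel ¬ of 0.75 = 0 (operand ≠ 0)
(~p -> p): 0 ≤ 0.75, so result = 1
(q | (~p -> p)) = max(0.69, 1) = 1
(((p | r) | r) & (q | (~p -> p))) = min(0.75, 1) = 0.75
((p | q) | (((p | r) | r) & (q | (~p -> p)))) = max(0.75, 0.75) = 0.75
(p & ((p | q) | (((p | r) | r) & (q | (~p -> p))))) = min(0.75, 0.75) = 0.75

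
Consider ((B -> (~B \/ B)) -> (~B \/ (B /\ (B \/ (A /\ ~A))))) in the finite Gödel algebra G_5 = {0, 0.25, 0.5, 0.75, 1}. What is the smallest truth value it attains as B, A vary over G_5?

0.25

The minimum is attained at B = 0.25, A = 0:
  ~B: Gödel ¬ of 0.25 = 0 (operand ≠ 0)
  (~B \/ B) = max(0, 0.25) = 0.25
  (B -> (~B \/ B)): 0.25 ≤ 0.25, so result = 1
  ~B: Gödel ¬ of 0.25 = 0 (operand ≠ 0)
  ~A: Gödel ¬ of 0 = 1 (operand is 0)
  (A /\ ~A) = min(0, 1) = 0
  (B \/ (A /\ ~A)) = max(0.25, 0) = 0.25
  (B /\ (B \/ (A /\ ~A))) = min(0.25, 0.25) = 0.25
  (~B \/ (B /\ (B \/ (A /\ ~A)))) = max(0, 0.25) = 0.25
  ((B -> (~B \/ B)) -> (~B \/ (B /\ (B \/ (A /\ ~A))))): 1 > 0.25, so result = 0.25
Checking all 25 assignments confirms none give a value below 0.25.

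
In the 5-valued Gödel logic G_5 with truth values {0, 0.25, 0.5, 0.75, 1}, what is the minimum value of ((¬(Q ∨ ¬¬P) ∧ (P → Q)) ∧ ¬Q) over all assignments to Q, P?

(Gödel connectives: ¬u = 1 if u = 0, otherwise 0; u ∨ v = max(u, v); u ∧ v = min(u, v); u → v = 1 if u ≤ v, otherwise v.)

The minimum is attained at Q = 0, P = 0.25:
  ¬P: Gödel ¬ of 0.25 = 0 (operand ≠ 0)
  ¬¬P: Gödel ¬ of 0 = 1 (operand is 0)
  (Q ∨ ¬¬P) = max(0, 1) = 1
  ¬(Q ∨ ¬¬P): Gödel ¬ of 1 = 0 (operand ≠ 0)
  (P → Q): 0.25 > 0, so result = 0
  (¬(Q ∨ ¬¬P) ∧ (P → Q)) = min(0, 0) = 0
  ¬Q: Gödel ¬ of 0 = 1 (operand is 0)
  ((¬(Q ∨ ¬¬P) ∧ (P → Q)) ∧ ¬Q) = min(0, 1) = 0
Checking all 25 assignments confirms none give a value below 0.00.

0.00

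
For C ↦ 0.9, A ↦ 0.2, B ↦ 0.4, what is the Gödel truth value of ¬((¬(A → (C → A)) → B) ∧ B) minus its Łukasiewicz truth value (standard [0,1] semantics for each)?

-0.60

Gödel evaluation:
  (C → A): 0.9 > 0.2, so result = 0.2
  (A → (C → A)): 0.2 ≤ 0.2, so result = 1
  ¬(A → (C → A)): Gödel ¬ of 1 = 0 (operand ≠ 0)
  (¬(A → (C → A)) → B): 0 ≤ 0.4, so result = 1
  ((¬(A → (C → A)) → B) ∧ B) = min(1, 0.4) = 0.4
  ¬((¬(A → (C → A)) → B) ∧ B): Gödel ¬ of 0.4 = 0 (operand ≠ 0)
  Gödel value = 0
Łukasiewicz evaluation:
  (C → A): min(1, 1 − 0.9 + 0.2) = 0.3
  (A → (C → A)): min(1, 1 − 0.2 + 0.3) = 1
  ¬(A → (C → A)): Łukasiewicz ¬ gives 1 − 1 = 0
  (¬(A → (C → A)) → B): min(1, 1 − 0 + 0.4) = 1
  ((¬(A → (C → A)) → B) ∧ B) = min(1, 0.4) = 0.4
  ¬((¬(A → (C → A)) → B) ∧ B): Łukasiewicz ¬ gives 1 − 0.4 = 0.6
  Łukasiewicz value = 0.6
Difference: 0 − 0.6 = -0.60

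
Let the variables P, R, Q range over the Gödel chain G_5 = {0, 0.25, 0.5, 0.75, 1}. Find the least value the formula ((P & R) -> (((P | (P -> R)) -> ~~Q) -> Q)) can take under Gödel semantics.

The minimum is attained at P = 0.5, R = 0.5, Q = 0.25:
  (P & R) = min(0.5, 0.5) = 0.5
  (P -> R): 0.5 ≤ 0.5, so result = 1
  (P | (P -> R)) = max(0.5, 1) = 1
  ~Q: Gödel ¬ of 0.25 = 0 (operand ≠ 0)
  ~~Q: Gödel ¬ of 0 = 1 (operand is 0)
  ((P | (P -> R)) -> ~~Q): 1 ≤ 1, so result = 1
  (((P | (P -> R)) -> ~~Q) -> Q): 1 > 0.25, so result = 0.25
  ((P & R) -> (((P | (P -> R)) -> ~~Q) -> Q)): 0.5 > 0.25, so result = 0.25
Checking all 125 assignments confirms none give a value below 0.25.

0.25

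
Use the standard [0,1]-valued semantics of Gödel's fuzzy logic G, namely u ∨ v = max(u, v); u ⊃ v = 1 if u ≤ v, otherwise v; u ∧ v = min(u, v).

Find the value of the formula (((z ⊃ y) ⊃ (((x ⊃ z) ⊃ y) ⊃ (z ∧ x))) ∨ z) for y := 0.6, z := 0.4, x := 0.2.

0.40

(z ⊃ y): 0.4 ≤ 0.6, so result = 1
(x ⊃ z): 0.2 ≤ 0.4, so result = 1
((x ⊃ z) ⊃ y): 1 > 0.6, so result = 0.6
(z ∧ x) = min(0.4, 0.2) = 0.2
(((x ⊃ z) ⊃ y) ⊃ (z ∧ x)): 0.6 > 0.2, so result = 0.2
((z ⊃ y) ⊃ (((x ⊃ z) ⊃ y) ⊃ (z ∧ x))): 1 > 0.2, so result = 0.2
(((z ⊃ y) ⊃ (((x ⊃ z) ⊃ y) ⊃ (z ∧ x))) ∨ z) = max(0.2, 0.4) = 0.4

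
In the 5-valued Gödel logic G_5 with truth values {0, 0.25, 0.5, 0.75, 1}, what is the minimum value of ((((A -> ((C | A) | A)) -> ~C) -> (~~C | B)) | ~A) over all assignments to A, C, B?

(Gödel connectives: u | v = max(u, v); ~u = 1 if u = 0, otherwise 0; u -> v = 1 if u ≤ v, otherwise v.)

0.00

The minimum is attained at A = 0.25, C = 0, B = 0:
  (C | A) = max(0, 0.25) = 0.25
  ((C | A) | A) = max(0.25, 0.25) = 0.25
  (A -> ((C | A) | A)): 0.25 ≤ 0.25, so result = 1
  ~C: Gödel ¬ of 0 = 1 (operand is 0)
  ((A -> ((C | A) | A)) -> ~C): 1 ≤ 1, so result = 1
  ~C: Gödel ¬ of 0 = 1 (operand is 0)
  ~~C: Gödel ¬ of 1 = 0 (operand ≠ 0)
  (~~C | B) = max(0, 0) = 0
  (((A -> ((C | A) | A)) -> ~C) -> (~~C | B)): 1 > 0, so result = 0
  ~A: Gödel ¬ of 0.25 = 0 (operand ≠ 0)
  ((((A -> ((C | A) | A)) -> ~C) -> (~~C | B)) | ~A) = max(0, 0) = 0
Checking all 125 assignments confirms none give a value below 0.00.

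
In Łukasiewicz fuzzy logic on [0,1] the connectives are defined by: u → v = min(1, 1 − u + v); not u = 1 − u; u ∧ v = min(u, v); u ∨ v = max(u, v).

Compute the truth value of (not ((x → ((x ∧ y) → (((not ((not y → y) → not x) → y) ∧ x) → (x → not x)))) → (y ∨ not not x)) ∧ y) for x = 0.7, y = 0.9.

(x ∧ y) = min(0.7, 0.9) = 0.7
not y: Łukasiewicz ¬ gives 1 − 0.9 = 0.1
(not y → y): min(1, 1 − 0.1 + 0.9) = 1
not x: Łukasiewicz ¬ gives 1 − 0.7 = 0.3
((not y → y) → not x): min(1, 1 − 1 + 0.3) = 0.3
not ((not y → y) → not x): Łukasiewicz ¬ gives 1 − 0.3 = 0.7
(not ((not y → y) → not x) → y): min(1, 1 − 0.7 + 0.9) = 1
((not ((not y → y) → not x) → y) ∧ x) = min(1, 0.7) = 0.7
not x: Łukasiewicz ¬ gives 1 − 0.7 = 0.3
(x → not x): min(1, 1 − 0.7 + 0.3) = 0.6
(((not ((not y → y) → not x) → y) ∧ x) → (x → not x)): min(1, 1 − 0.7 + 0.6) = 0.9
((x ∧ y) → (((not ((not y → y) → not x) → y) ∧ x) → (x → not x))): min(1, 1 − 0.7 + 0.9) = 1
(x → ((x ∧ y) → (((not ((not y → y) → not x) → y) ∧ x) → (x → not x)))): min(1, 1 − 0.7 + 1) = 1
not x: Łukasiewicz ¬ gives 1 − 0.7 = 0.3
not not x: Łukasiewicz ¬ gives 1 − 0.3 = 0.7
(y ∨ not not x) = max(0.9, 0.7) = 0.9
((x → ((x ∧ y) → (((not ((not y → y) → not x) → y) ∧ x) → (x → not x)))) → (y ∨ not not x)): min(1, 1 − 1 + 0.9) = 0.9
not ((x → ((x ∧ y) → (((not ((not y → y) → not x) → y) ∧ x) → (x → not x)))) → (y ∨ not not x)): Łukasiewicz ¬ gives 1 − 0.9 = 0.1
(not ((x → ((x ∧ y) → (((not ((not y → y) → not x) → y) ∧ x) → (x → not x)))) → (y ∨ not not x)) ∧ y) = min(0.1, 0.9) = 0.1

0.10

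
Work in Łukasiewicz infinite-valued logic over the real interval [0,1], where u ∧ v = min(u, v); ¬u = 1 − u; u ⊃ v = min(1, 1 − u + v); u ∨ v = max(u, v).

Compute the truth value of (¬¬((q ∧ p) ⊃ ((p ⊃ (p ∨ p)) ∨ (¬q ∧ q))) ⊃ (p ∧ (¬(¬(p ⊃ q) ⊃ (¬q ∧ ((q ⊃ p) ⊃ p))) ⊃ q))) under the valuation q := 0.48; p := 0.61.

0.61

(q ∧ p) = min(0.48, 0.61) = 0.48
(p ∨ p) = max(0.61, 0.61) = 0.61
(p ⊃ (p ∨ p)): min(1, 1 − 0.61 + 0.61) = 1
¬q: Łukasiewicz ¬ gives 1 − 0.48 = 0.52
(¬q ∧ q) = min(0.52, 0.48) = 0.48
((p ⊃ (p ∨ p)) ∨ (¬q ∧ q)) = max(1, 0.48) = 1
((q ∧ p) ⊃ ((p ⊃ (p ∨ p)) ∨ (¬q ∧ q))): min(1, 1 − 0.48 + 1) = 1
¬((q ∧ p) ⊃ ((p ⊃ (p ∨ p)) ∨ (¬q ∧ q))): Łukasiewicz ¬ gives 1 − 1 = 0
¬¬((q ∧ p) ⊃ ((p ⊃ (p ∨ p)) ∨ (¬q ∧ q))): Łukasiewicz ¬ gives 1 − 0 = 1
(p ⊃ q): min(1, 1 − 0.61 + 0.48) = 0.87
¬(p ⊃ q): Łukasiewicz ¬ gives 1 − 0.87 = 0.13
¬q: Łukasiewicz ¬ gives 1 − 0.48 = 0.52
(q ⊃ p): min(1, 1 − 0.48 + 0.61) = 1
((q ⊃ p) ⊃ p): min(1, 1 − 1 + 0.61) = 0.61
(¬q ∧ ((q ⊃ p) ⊃ p)) = min(0.52, 0.61) = 0.52
(¬(p ⊃ q) ⊃ (¬q ∧ ((q ⊃ p) ⊃ p))): min(1, 1 − 0.13 + 0.52) = 1
¬(¬(p ⊃ q) ⊃ (¬q ∧ ((q ⊃ p) ⊃ p))): Łukasiewicz ¬ gives 1 − 1 = 0
(¬(¬(p ⊃ q) ⊃ (¬q ∧ ((q ⊃ p) ⊃ p))) ⊃ q): min(1, 1 − 0 + 0.48) = 1
(p ∧ (¬(¬(p ⊃ q) ⊃ (¬q ∧ ((q ⊃ p) ⊃ p))) ⊃ q)) = min(0.61, 1) = 0.61
(¬¬((q ∧ p) ⊃ ((p ⊃ (p ∨ p)) ∨ (¬q ∧ q))) ⊃ (p ∧ (¬(¬(p ⊃ q) ⊃ (¬q ∧ ((q ⊃ p) ⊃ p))) ⊃ q))): min(1, 1 − 1 + 0.61) = 0.61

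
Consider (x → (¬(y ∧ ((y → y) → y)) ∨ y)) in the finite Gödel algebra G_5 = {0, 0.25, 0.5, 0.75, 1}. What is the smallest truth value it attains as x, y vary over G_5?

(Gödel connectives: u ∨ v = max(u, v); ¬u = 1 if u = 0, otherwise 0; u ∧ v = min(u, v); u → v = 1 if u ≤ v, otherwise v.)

0.25

The minimum is attained at x = 0.5, y = 0.25:
  (y → y): 0.25 ≤ 0.25, so result = 1
  ((y → y) → y): 1 > 0.25, so result = 0.25
  (y ∧ ((y → y) → y)) = min(0.25, 0.25) = 0.25
  ¬(y ∧ ((y → y) → y)): Gödel ¬ of 0.25 = 0 (operand ≠ 0)
  (¬(y ∧ ((y → y) → y)) ∨ y) = max(0, 0.25) = 0.25
  (x → (¬(y ∧ ((y → y) → y)) ∨ y)): 0.5 > 0.25, so result = 0.25
Checking all 25 assignments confirms none give a value below 0.25.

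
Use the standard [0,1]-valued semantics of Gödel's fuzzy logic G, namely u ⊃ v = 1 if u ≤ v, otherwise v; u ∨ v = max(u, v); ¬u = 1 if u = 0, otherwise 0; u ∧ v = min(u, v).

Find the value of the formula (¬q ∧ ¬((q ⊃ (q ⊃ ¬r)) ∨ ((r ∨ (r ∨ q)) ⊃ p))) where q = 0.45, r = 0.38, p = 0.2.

¬q: Gödel ¬ of 0.45 = 0 (operand ≠ 0)
¬r: Gödel ¬ of 0.38 = 0 (operand ≠ 0)
(q ⊃ ¬r): 0.45 > 0, so result = 0
(q ⊃ (q ⊃ ¬r)): 0.45 > 0, so result = 0
(r ∨ q) = max(0.38, 0.45) = 0.45
(r ∨ (r ∨ q)) = max(0.38, 0.45) = 0.45
((r ∨ (r ∨ q)) ⊃ p): 0.45 > 0.2, so result = 0.2
((q ⊃ (q ⊃ ¬r)) ∨ ((r ∨ (r ∨ q)) ⊃ p)) = max(0, 0.2) = 0.2
¬((q ⊃ (q ⊃ ¬r)) ∨ ((r ∨ (r ∨ q)) ⊃ p)): Gödel ¬ of 0.2 = 0 (operand ≠ 0)
(¬q ∧ ¬((q ⊃ (q ⊃ ¬r)) ∨ ((r ∨ (r ∨ q)) ⊃ p))) = min(0, 0) = 0

0.00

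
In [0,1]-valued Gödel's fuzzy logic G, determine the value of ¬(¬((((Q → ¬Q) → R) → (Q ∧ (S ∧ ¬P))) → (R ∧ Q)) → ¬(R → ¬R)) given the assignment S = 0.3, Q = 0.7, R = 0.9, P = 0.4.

0.00

¬Q: Gödel ¬ of 0.7 = 0 (operand ≠ 0)
(Q → ¬Q): 0.7 > 0, so result = 0
((Q → ¬Q) → R): 0 ≤ 0.9, so result = 1
¬P: Gödel ¬ of 0.4 = 0 (operand ≠ 0)
(S ∧ ¬P) = min(0.3, 0) = 0
(Q ∧ (S ∧ ¬P)) = min(0.7, 0) = 0
(((Q → ¬Q) → R) → (Q ∧ (S ∧ ¬P))): 1 > 0, so result = 0
(R ∧ Q) = min(0.9, 0.7) = 0.7
((((Q → ¬Q) → R) → (Q ∧ (S ∧ ¬P))) → (R ∧ Q)): 0 ≤ 0.7, so result = 1
¬((((Q → ¬Q) → R) → (Q ∧ (S ∧ ¬P))) → (R ∧ Q)): Gödel ¬ of 1 = 0 (operand ≠ 0)
¬R: Gödel ¬ of 0.9 = 0 (operand ≠ 0)
(R → ¬R): 0.9 > 0, so result = 0
¬(R → ¬R): Gödel ¬ of 0 = 1 (operand is 0)
(¬((((Q → ¬Q) → R) → (Q ∧ (S ∧ ¬P))) → (R ∧ Q)) → ¬(R → ¬R)): 0 ≤ 1, so result = 1
¬(¬((((Q → ¬Q) → R) → (Q ∧ (S ∧ ¬P))) → (R ∧ Q)) → ¬(R → ¬R)): Gödel ¬ of 1 = 0 (operand ≠ 0)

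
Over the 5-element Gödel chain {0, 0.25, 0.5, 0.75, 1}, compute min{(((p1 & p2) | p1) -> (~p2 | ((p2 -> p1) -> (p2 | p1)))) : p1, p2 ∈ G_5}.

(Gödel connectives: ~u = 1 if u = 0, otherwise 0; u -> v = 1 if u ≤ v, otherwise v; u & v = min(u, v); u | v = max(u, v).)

Every assignment gives 1. For instance at p1 = 0, p2 = 0:
  (p1 & p2) = min(0, 0) = 0
  ((p1 & p2) | p1) = max(0, 0) = 0
  ~p2: Gödel ¬ of 0 = 1 (operand is 0)
  (p2 -> p1): 0 ≤ 0, so result = 1
  (p2 | p1) = max(0, 0) = 0
  ((p2 -> p1) -> (p2 | p1)): 1 > 0, so result = 0
  (~p2 | ((p2 -> p1) -> (p2 | p1))) = max(1, 0) = 1
  (((p1 & p2) | p1) -> (~p2 | ((p2 -> p1) -> (p2 | p1)))): 0 ≤ 1, so result = 1
All 25 assignments give value 1 — the formula is a G_5-tautology.

1.00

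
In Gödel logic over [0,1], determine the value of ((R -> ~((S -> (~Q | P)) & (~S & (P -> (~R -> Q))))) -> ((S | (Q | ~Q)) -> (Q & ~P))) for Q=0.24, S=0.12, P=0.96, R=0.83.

0.00

~Q: Gödel ¬ of 0.24 = 0 (operand ≠ 0)
(~Q | P) = max(0, 0.96) = 0.96
(S -> (~Q | P)): 0.12 ≤ 0.96, so result = 1
~S: Gödel ¬ of 0.12 = 0 (operand ≠ 0)
~R: Gödel ¬ of 0.83 = 0 (operand ≠ 0)
(~R -> Q): 0 ≤ 0.24, so result = 1
(P -> (~R -> Q)): 0.96 ≤ 1, so result = 1
(~S & (P -> (~R -> Q))) = min(0, 1) = 0
((S -> (~Q | P)) & (~S & (P -> (~R -> Q)))) = min(1, 0) = 0
~((S -> (~Q | P)) & (~S & (P -> (~R -> Q)))): Gödel ¬ of 0 = 1 (operand is 0)
(R -> ~((S -> (~Q | P)) & (~S & (P -> (~R -> Q))))): 0.83 ≤ 1, so result = 1
~Q: Gödel ¬ of 0.24 = 0 (operand ≠ 0)
(Q | ~Q) = max(0.24, 0) = 0.24
(S | (Q | ~Q)) = max(0.12, 0.24) = 0.24
~P: Gödel ¬ of 0.96 = 0 (operand ≠ 0)
(Q & ~P) = min(0.24, 0) = 0
((S | (Q | ~Q)) -> (Q & ~P)): 0.24 > 0, so result = 0
((R -> ~((S -> (~Q | P)) & (~S & (P -> (~R -> Q))))) -> ((S | (Q | ~Q)) -> (Q & ~P))): 1 > 0, so result = 0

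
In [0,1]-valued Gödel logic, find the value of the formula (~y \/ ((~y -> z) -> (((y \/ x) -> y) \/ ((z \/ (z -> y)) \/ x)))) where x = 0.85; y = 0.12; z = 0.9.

~y: Gödel ¬ of 0.12 = 0 (operand ≠ 0)
~y: Gödel ¬ of 0.12 = 0 (operand ≠ 0)
(~y -> z): 0 ≤ 0.9, so result = 1
(y \/ x) = max(0.12, 0.85) = 0.85
((y \/ x) -> y): 0.85 > 0.12, so result = 0.12
(z -> y): 0.9 > 0.12, so result = 0.12
(z \/ (z -> y)) = max(0.9, 0.12) = 0.9
((z \/ (z -> y)) \/ x) = max(0.9, 0.85) = 0.9
(((y \/ x) -> y) \/ ((z \/ (z -> y)) \/ x)) = max(0.12, 0.9) = 0.9
((~y -> z) -> (((y \/ x) -> y) \/ ((z \/ (z -> y)) \/ x))): 1 > 0.9, so result = 0.9
(~y \/ ((~y -> z) -> (((y \/ x) -> y) \/ ((z \/ (z -> y)) \/ x)))) = max(0, 0.9) = 0.9

0.90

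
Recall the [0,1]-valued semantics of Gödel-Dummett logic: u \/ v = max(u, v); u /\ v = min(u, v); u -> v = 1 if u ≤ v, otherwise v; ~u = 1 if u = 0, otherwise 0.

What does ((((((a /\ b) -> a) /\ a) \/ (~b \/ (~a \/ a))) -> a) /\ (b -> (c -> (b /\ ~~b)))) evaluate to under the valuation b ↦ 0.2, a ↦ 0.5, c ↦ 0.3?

1.00

(a /\ b) = min(0.5, 0.2) = 0.2
((a /\ b) -> a): 0.2 ≤ 0.5, so result = 1
(((a /\ b) -> a) /\ a) = min(1, 0.5) = 0.5
~b: Gödel ¬ of 0.2 = 0 (operand ≠ 0)
~a: Gödel ¬ of 0.5 = 0 (operand ≠ 0)
(~a \/ a) = max(0, 0.5) = 0.5
(~b \/ (~a \/ a)) = max(0, 0.5) = 0.5
((((a /\ b) -> a) /\ a) \/ (~b \/ (~a \/ a))) = max(0.5, 0.5) = 0.5
(((((a /\ b) -> a) /\ a) \/ (~b \/ (~a \/ a))) -> a): 0.5 ≤ 0.5, so result = 1
~b: Gödel ¬ of 0.2 = 0 (operand ≠ 0)
~~b: Gödel ¬ of 0 = 1 (operand is 0)
(b /\ ~~b) = min(0.2, 1) = 0.2
(c -> (b /\ ~~b)): 0.3 > 0.2, so result = 0.2
(b -> (c -> (b /\ ~~b))): 0.2 ≤ 0.2, so result = 1
((((((a /\ b) -> a) /\ a) \/ (~b \/ (~a \/ a))) -> a) /\ (b -> (c -> (b /\ ~~b)))) = min(1, 1) = 1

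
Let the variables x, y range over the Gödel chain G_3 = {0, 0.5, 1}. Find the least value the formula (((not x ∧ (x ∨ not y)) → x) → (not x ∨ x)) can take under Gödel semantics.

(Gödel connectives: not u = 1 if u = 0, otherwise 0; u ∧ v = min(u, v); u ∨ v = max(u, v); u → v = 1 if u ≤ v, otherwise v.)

The minimum is attained at x = 0.5, y = 0:
  not x: Gödel ¬ of 0.5 = 0 (operand ≠ 0)
  not y: Gödel ¬ of 0 = 1 (operand is 0)
  (x ∨ not y) = max(0.5, 1) = 1
  (not x ∧ (x ∨ not y)) = min(0, 1) = 0
  ((not x ∧ (x ∨ not y)) → x): 0 ≤ 0.5, so result = 1
  not x: Gödel ¬ of 0.5 = 0 (operand ≠ 0)
  (not x ∨ x) = max(0, 0.5) = 0.5
  (((not x ∧ (x ∨ not y)) → x) → (not x ∨ x)): 1 > 0.5, so result = 0.5
Checking all 9 assignments confirms none give a value below 0.50.

0.50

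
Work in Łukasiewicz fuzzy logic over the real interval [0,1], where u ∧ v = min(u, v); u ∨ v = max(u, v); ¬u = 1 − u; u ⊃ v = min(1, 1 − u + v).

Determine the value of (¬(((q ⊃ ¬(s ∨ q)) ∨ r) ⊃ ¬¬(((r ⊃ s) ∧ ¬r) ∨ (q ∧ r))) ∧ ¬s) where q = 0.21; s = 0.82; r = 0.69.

0.18

(s ∨ q) = max(0.82, 0.21) = 0.82
¬(s ∨ q): Łukasiewicz ¬ gives 1 − 0.82 = 0.18
(q ⊃ ¬(s ∨ q)): min(1, 1 − 0.21 + 0.18) = 0.97
((q ⊃ ¬(s ∨ q)) ∨ r) = max(0.97, 0.69) = 0.97
(r ⊃ s): min(1, 1 − 0.69 + 0.82) = 1
¬r: Łukasiewicz ¬ gives 1 − 0.69 = 0.31
((r ⊃ s) ∧ ¬r) = min(1, 0.31) = 0.31
(q ∧ r) = min(0.21, 0.69) = 0.21
(((r ⊃ s) ∧ ¬r) ∨ (q ∧ r)) = max(0.31, 0.21) = 0.31
¬(((r ⊃ s) ∧ ¬r) ∨ (q ∧ r)): Łukasiewicz ¬ gives 1 − 0.31 = 0.69
¬¬(((r ⊃ s) ∧ ¬r) ∨ (q ∧ r)): Łukasiewicz ¬ gives 1 − 0.69 = 0.31
(((q ⊃ ¬(s ∨ q)) ∨ r) ⊃ ¬¬(((r ⊃ s) ∧ ¬r) ∨ (q ∧ r))): min(1, 1 − 0.97 + 0.31) = 0.34
¬(((q ⊃ ¬(s ∨ q)) ∨ r) ⊃ ¬¬(((r ⊃ s) ∧ ¬r) ∨ (q ∧ r))): Łukasiewicz ¬ gives 1 − 0.34 = 0.66
¬s: Łukasiewicz ¬ gives 1 − 0.82 = 0.18
(¬(((q ⊃ ¬(s ∨ q)) ∨ r) ⊃ ¬¬(((r ⊃ s) ∧ ¬r) ∨ (q ∧ r))) ∧ ¬s) = min(0.66, 0.18) = 0.18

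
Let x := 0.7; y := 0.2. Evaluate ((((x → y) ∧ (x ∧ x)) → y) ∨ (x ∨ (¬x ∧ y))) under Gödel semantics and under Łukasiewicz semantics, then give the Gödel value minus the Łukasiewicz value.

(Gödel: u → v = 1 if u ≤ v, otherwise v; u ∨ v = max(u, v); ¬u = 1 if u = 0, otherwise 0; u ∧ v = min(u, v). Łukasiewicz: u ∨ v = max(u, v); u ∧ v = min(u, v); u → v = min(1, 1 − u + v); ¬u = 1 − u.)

0.30

Gödel evaluation:
  (x → y): 0.7 > 0.2, so result = 0.2
  (x ∧ x) = min(0.7, 0.7) = 0.7
  ((x → y) ∧ (x ∧ x)) = min(0.2, 0.7) = 0.2
  (((x → y) ∧ (x ∧ x)) → y): 0.2 ≤ 0.2, so result = 1
  ¬x: Gödel ¬ of 0.7 = 0 (operand ≠ 0)
  (¬x ∧ y) = min(0, 0.2) = 0
  (x ∨ (¬x ∧ y)) = max(0.7, 0) = 0.7
  ((((x → y) ∧ (x ∧ x)) → y) ∨ (x ∨ (¬x ∧ y))) = max(1, 0.7) = 1
  Gödel value = 1
Łukasiewicz evaluation:
  (x → y): min(1, 1 − 0.7 + 0.2) = 0.5
  (x ∧ x) = min(0.7, 0.7) = 0.7
  ((x → y) ∧ (x ∧ x)) = min(0.5, 0.7) = 0.5
  (((x → y) ∧ (x ∧ x)) → y): min(1, 1 − 0.5 + 0.2) = 0.7
  ¬x: Łukasiewicz ¬ gives 1 − 0.7 = 0.3
  (¬x ∧ y) = min(0.3, 0.2) = 0.2
  (x ∨ (¬x ∧ y)) = max(0.7, 0.2) = 0.7
  ((((x → y) ∧ (x ∧ x)) → y) ∨ (x ∨ (¬x ∧ y))) = max(0.7, 0.7) = 0.7
  Łukasiewicz value = 0.7
Difference: 1 − 0.7 = 0.30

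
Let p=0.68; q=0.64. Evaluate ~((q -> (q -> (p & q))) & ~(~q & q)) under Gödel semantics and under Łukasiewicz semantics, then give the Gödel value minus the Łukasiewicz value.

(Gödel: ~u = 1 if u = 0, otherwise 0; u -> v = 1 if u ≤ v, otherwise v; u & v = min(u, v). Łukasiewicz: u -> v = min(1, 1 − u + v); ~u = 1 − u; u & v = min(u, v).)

-0.36

Gödel evaluation:
  (p & q) = min(0.68, 0.64) = 0.64
  (q -> (p & q)): 0.64 ≤ 0.64, so result = 1
  (q -> (q -> (p & q))): 0.64 ≤ 1, so result = 1
  ~q: Gödel ¬ of 0.64 = 0 (operand ≠ 0)
  (~q & q) = min(0, 0.64) = 0
  ~(~q & q): Gödel ¬ of 0 = 1 (operand is 0)
  ((q -> (q -> (p & q))) & ~(~q & q)) = min(1, 1) = 1
  ~((q -> (q -> (p & q))) & ~(~q & q)): Gödel ¬ of 1 = 0 (operand ≠ 0)
  Gödel value = 0
Łukasiewicz evaluation:
  (p & q) = min(0.68, 0.64) = 0.64
  (q -> (p & q)): min(1, 1 − 0.64 + 0.64) = 1
  (q -> (q -> (p & q))): min(1, 1 − 0.64 + 1) = 1
  ~q: Łukasiewicz ¬ gives 1 − 0.64 = 0.36
  (~q & q) = min(0.36, 0.64) = 0.36
  ~(~q & q): Łukasiewicz ¬ gives 1 − 0.36 = 0.64
  ((q -> (q -> (p & q))) & ~(~q & q)) = min(1, 0.64) = 0.64
  ~((q -> (q -> (p & q))) & ~(~q & q)): Łukasiewicz ¬ gives 1 − 0.64 = 0.36
  Łukasiewicz value = 0.36
Difference: 0 − 0.36 = -0.36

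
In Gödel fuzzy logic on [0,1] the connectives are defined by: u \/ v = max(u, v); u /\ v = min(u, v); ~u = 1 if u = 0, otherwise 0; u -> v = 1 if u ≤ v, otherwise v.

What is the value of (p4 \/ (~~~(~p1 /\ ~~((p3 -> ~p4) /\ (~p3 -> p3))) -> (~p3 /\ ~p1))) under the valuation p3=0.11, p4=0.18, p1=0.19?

0.18

~p1: Gödel ¬ of 0.19 = 0 (operand ≠ 0)
~p4: Gödel ¬ of 0.18 = 0 (operand ≠ 0)
(p3 -> ~p4): 0.11 > 0, so result = 0
~p3: Gödel ¬ of 0.11 = 0 (operand ≠ 0)
(~p3 -> p3): 0 ≤ 0.11, so result = 1
((p3 -> ~p4) /\ (~p3 -> p3)) = min(0, 1) = 0
~((p3 -> ~p4) /\ (~p3 -> p3)): Gödel ¬ of 0 = 1 (operand is 0)
~~((p3 -> ~p4) /\ (~p3 -> p3)): Gödel ¬ of 1 = 0 (operand ≠ 0)
(~p1 /\ ~~((p3 -> ~p4) /\ (~p3 -> p3))) = min(0, 0) = 0
~(~p1 /\ ~~((p3 -> ~p4) /\ (~p3 -> p3))): Gödel ¬ of 0 = 1 (operand is 0)
~~(~p1 /\ ~~((p3 -> ~p4) /\ (~p3 -> p3))): Gödel ¬ of 1 = 0 (operand ≠ 0)
~~~(~p1 /\ ~~((p3 -> ~p4) /\ (~p3 -> p3))): Gödel ¬ of 0 = 1 (operand is 0)
~p3: Gödel ¬ of 0.11 = 0 (operand ≠ 0)
~p1: Gödel ¬ of 0.19 = 0 (operand ≠ 0)
(~p3 /\ ~p1) = min(0, 0) = 0
(~~~(~p1 /\ ~~((p3 -> ~p4) /\ (~p3 -> p3))) -> (~p3 /\ ~p1)): 1 > 0, so result = 0
(p4 \/ (~~~(~p1 /\ ~~((p3 -> ~p4) /\ (~p3 -> p3))) -> (~p3 /\ ~p1))) = max(0.18, 0) = 0.18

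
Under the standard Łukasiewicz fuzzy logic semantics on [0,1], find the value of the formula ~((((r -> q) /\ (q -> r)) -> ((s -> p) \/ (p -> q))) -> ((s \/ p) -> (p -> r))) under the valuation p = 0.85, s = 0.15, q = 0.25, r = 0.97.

0.00

(r -> q): min(1, 1 − 0.97 + 0.25) = 0.28
(q -> r): min(1, 1 − 0.25 + 0.97) = 1
((r -> q) /\ (q -> r)) = min(0.28, 1) = 0.28
(s -> p): min(1, 1 − 0.15 + 0.85) = 1
(p -> q): min(1, 1 − 0.85 + 0.25) = 0.4
((s -> p) \/ (p -> q)) = max(1, 0.4) = 1
(((r -> q) /\ (q -> r)) -> ((s -> p) \/ (p -> q))): min(1, 1 − 0.28 + 1) = 1
(s \/ p) = max(0.15, 0.85) = 0.85
(p -> r): min(1, 1 − 0.85 + 0.97) = 1
((s \/ p) -> (p -> r)): min(1, 1 − 0.85 + 1) = 1
((((r -> q) /\ (q -> r)) -> ((s -> p) \/ (p -> q))) -> ((s \/ p) -> (p -> r))): min(1, 1 − 1 + 1) = 1
~((((r -> q) /\ (q -> r)) -> ((s -> p) \/ (p -> q))) -> ((s \/ p) -> (p -> r))): Łukasiewicz ¬ gives 1 − 1 = 0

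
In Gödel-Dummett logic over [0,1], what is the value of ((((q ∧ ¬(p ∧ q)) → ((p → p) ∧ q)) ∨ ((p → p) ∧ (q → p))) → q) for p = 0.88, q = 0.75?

0.75

(p ∧ q) = min(0.88, 0.75) = 0.75
¬(p ∧ q): Gödel ¬ of 0.75 = 0 (operand ≠ 0)
(q ∧ ¬(p ∧ q)) = min(0.75, 0) = 0
(p → p): 0.88 ≤ 0.88, so result = 1
((p → p) ∧ q) = min(1, 0.75) = 0.75
((q ∧ ¬(p ∧ q)) → ((p → p) ∧ q)): 0 ≤ 0.75, so result = 1
(p → p): 0.88 ≤ 0.88, so result = 1
(q → p): 0.75 ≤ 0.88, so result = 1
((p → p) ∧ (q → p)) = min(1, 1) = 1
(((q ∧ ¬(p ∧ q)) → ((p → p) ∧ q)) ∨ ((p → p) ∧ (q → p))) = max(1, 1) = 1
((((q ∧ ¬(p ∧ q)) → ((p → p) ∧ q)) ∨ ((p → p) ∧ (q → p))) → q): 1 > 0.75, so result = 0.75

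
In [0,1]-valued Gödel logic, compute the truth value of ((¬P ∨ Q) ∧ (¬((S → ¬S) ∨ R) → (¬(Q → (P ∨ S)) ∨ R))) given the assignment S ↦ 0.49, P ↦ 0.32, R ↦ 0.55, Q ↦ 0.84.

¬P: Gödel ¬ of 0.32 = 0 (operand ≠ 0)
(¬P ∨ Q) = max(0, 0.84) = 0.84
¬S: Gödel ¬ of 0.49 = 0 (operand ≠ 0)
(S → ¬S): 0.49 > 0, so result = 0
((S → ¬S) ∨ R) = max(0, 0.55) = 0.55
¬((S → ¬S) ∨ R): Gödel ¬ of 0.55 = 0 (operand ≠ 0)
(P ∨ S) = max(0.32, 0.49) = 0.49
(Q → (P ∨ S)): 0.84 > 0.49, so result = 0.49
¬(Q → (P ∨ S)): Gödel ¬ of 0.49 = 0 (operand ≠ 0)
(¬(Q → (P ∨ S)) ∨ R) = max(0, 0.55) = 0.55
(¬((S → ¬S) ∨ R) → (¬(Q → (P ∨ S)) ∨ R)): 0 ≤ 0.55, so result = 1
((¬P ∨ Q) ∧ (¬((S → ¬S) ∨ R) → (¬(Q → (P ∨ S)) ∨ R))) = min(0.84, 1) = 0.84

0.84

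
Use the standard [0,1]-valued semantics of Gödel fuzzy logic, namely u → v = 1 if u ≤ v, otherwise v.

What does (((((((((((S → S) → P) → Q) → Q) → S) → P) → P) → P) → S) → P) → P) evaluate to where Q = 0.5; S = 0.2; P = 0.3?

(S → S): 0.2 ≤ 0.2, so result = 1
((S → S) → P): 1 > 0.3, so result = 0.3
(((S → S) → P) → Q): 0.3 ≤ 0.5, so result = 1
((((S → S) → P) → Q) → Q): 1 > 0.5, so result = 0.5
(((((S → S) → P) → Q) → Q) → S): 0.5 > 0.2, so result = 0.2
((((((S → S) → P) → Q) → Q) → S) → P): 0.2 ≤ 0.3, so result = 1
(((((((S → S) → P) → Q) → Q) → S) → P) → P): 1 > 0.3, so result = 0.3
((((((((S → S) → P) → Q) → Q) → S) → P) → P) → P): 0.3 ≤ 0.3, so result = 1
(((((((((S → S) → P) → Q) → Q) → S) → P) → P) → P) → S): 1 > 0.2, so result = 0.2
((((((((((S → S) → P) → Q) → Q) → S) → P) → P) → P) → S) → P): 0.2 ≤ 0.3, so result = 1
(((((((((((S → S) → P) → Q) → Q) → S) → P) → P) → P) → S) → P) → P): 1 > 0.3, so result = 0.3

0.30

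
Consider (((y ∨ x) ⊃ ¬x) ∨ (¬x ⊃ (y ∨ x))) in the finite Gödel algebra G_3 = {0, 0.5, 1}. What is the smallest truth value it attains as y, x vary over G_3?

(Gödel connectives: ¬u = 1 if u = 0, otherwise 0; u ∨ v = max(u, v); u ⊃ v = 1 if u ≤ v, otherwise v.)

1.00

Every assignment gives 1. For instance at y = 0, x = 0:
  (y ∨ x) = max(0, 0) = 0
  ¬x: Gödel ¬ of 0 = 1 (operand is 0)
  ((y ∨ x) ⊃ ¬x): 0 ≤ 1, so result = 1
  ¬x: Gödel ¬ of 0 = 1 (operand is 0)
  (y ∨ x) = max(0, 0) = 0
  (¬x ⊃ (y ∨ x)): 1 > 0, so result = 0
  (((y ∨ x) ⊃ ¬x) ∨ (¬x ⊃ (y ∨ x))) = max(1, 0) = 1
All 9 assignments give value 1 — the formula is a G_3-tautology.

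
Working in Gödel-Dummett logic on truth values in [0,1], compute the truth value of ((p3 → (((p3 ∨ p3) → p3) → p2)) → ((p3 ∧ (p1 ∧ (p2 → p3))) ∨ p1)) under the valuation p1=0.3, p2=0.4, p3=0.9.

(p3 ∨ p3) = max(0.9, 0.9) = 0.9
((p3 ∨ p3) → p3): 0.9 ≤ 0.9, so result = 1
(((p3 ∨ p3) → p3) → p2): 1 > 0.4, so result = 0.4
(p3 → (((p3 ∨ p3) → p3) → p2)): 0.9 > 0.4, so result = 0.4
(p2 → p3): 0.4 ≤ 0.9, so result = 1
(p1 ∧ (p2 → p3)) = min(0.3, 1) = 0.3
(p3 ∧ (p1 ∧ (p2 → p3))) = min(0.9, 0.3) = 0.3
((p3 ∧ (p1 ∧ (p2 → p3))) ∨ p1) = max(0.3, 0.3) = 0.3
((p3 → (((p3 ∨ p3) → p3) → p2)) → ((p3 ∧ (p1 ∧ (p2 → p3))) ∨ p1)): 0.4 > 0.3, so result = 0.3

0.30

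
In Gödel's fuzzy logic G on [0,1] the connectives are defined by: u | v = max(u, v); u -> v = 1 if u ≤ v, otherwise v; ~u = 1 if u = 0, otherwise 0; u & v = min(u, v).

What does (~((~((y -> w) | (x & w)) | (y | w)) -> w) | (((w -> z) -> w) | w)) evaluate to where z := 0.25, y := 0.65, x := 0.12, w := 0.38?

(y -> w): 0.65 > 0.38, so result = 0.38
(x & w) = min(0.12, 0.38) = 0.12
((y -> w) | (x & w)) = max(0.38, 0.12) = 0.38
~((y -> w) | (x & w)): Gödel ¬ of 0.38 = 0 (operand ≠ 0)
(y | w) = max(0.65, 0.38) = 0.65
(~((y -> w) | (x & w)) | (y | w)) = max(0, 0.65) = 0.65
((~((y -> w) | (x & w)) | (y | w)) -> w): 0.65 > 0.38, so result = 0.38
~((~((y -> w) | (x & w)) | (y | w)) -> w): Gödel ¬ of 0.38 = 0 (operand ≠ 0)
(w -> z): 0.38 > 0.25, so result = 0.25
((w -> z) -> w): 0.25 ≤ 0.38, so result = 1
(((w -> z) -> w) | w) = max(1, 0.38) = 1
(~((~((y -> w) | (x & w)) | (y | w)) -> w) | (((w -> z) -> w) | w)) = max(0, 1) = 1

1.00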